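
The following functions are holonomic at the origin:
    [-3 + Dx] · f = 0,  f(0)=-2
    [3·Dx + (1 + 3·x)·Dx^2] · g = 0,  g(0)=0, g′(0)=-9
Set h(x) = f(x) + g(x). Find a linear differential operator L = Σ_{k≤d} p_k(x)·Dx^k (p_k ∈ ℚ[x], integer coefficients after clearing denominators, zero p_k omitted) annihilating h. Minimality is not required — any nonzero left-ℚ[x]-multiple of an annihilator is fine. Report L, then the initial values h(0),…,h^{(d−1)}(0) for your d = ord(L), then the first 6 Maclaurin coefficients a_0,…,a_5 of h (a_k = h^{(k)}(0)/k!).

L = (-27 - 27·x)·Dx + (3 - 18·x - 27·x^2)·Dx^2 + (2 + 9·x + 9·x^2)·Dx^3  (order 3).
h: a_k = -2, -15, 9/2, -36, 54, -2997/20, …
ICs: h(0) = -2, h′(0) = -15, h′′(0) = 9.

f: a_k = -2, -6, -9, -9, -27/4, -81/20, …
g: a_k = 0, -9, 27/2, -27, 243/4, -729/5, …
Weyl lclm of L_f,L_g ⇒ L₀ (ord ≤ 3).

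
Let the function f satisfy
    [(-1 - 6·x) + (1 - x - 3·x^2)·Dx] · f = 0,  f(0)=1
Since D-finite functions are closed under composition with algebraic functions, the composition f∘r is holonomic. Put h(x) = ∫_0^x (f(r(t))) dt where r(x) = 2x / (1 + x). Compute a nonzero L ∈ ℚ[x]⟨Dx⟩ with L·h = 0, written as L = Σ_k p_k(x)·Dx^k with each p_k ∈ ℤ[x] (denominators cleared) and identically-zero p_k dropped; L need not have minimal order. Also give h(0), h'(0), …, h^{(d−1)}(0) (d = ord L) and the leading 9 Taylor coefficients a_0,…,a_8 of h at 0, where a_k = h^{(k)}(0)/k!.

f: a_k = 1, 1, 4, 7, 19, 40, 97, 217, 508, …
Substitute x→r, Dx→(1/r')Dx; clear ⇒ L₀.
h=∫₀ˣh₀: take L = L₀·Dx.
L = (2 + 26·x)·Dx + (-1 - x + 13·x^2 + 13·x^3)·Dx^2  (order 2).
h: a_k = 0, 1, 1, 14/3, 13/2, 182/5, 169/3, 338, 2197/4, …
ICs: h(0) = 0, h′(0) = 1.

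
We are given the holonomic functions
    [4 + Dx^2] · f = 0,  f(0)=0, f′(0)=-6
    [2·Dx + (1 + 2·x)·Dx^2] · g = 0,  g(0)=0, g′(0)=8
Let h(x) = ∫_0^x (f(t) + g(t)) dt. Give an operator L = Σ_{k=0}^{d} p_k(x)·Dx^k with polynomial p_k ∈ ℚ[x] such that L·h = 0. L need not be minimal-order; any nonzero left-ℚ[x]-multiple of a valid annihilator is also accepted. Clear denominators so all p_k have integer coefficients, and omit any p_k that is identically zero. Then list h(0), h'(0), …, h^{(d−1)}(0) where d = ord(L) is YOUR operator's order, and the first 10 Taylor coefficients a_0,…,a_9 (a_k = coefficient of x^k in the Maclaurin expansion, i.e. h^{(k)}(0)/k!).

L = (56 + 32·x + 32·x^2)·Dx^2 + (12 + 40·x + 48·x^2 + 32·x^3)·Dx^3 + (14 + 8·x + 8·x^2)·Dx^4 + (3 + 10·x + 12·x^2 + 8·x^3)·Dx^5  (order 5).
h: a_k = 0, 0, 1, -8/3, 11/3, -16/5, 62/15, -128/21, 961/105, -128/9, …
ICs: h(0) = 0, h′(0) = 0, h′′(0) = 2, h′′′(0) = -16, h′′′′(0) = 88.

f: a_k = 0, -6, 0, 4, 0, -4/5, 0, 8/105, 0, -4/945, …
g: a_k = 0, 8, -8, 32/3, -16, 128/5, -128/3, 512/7, -128, 2048/9, …
f+g: L₀ = lclm(L_f,L_g), ord ≤ 2+2.
h=∫h₀ ⇒ L = L₀·Dx.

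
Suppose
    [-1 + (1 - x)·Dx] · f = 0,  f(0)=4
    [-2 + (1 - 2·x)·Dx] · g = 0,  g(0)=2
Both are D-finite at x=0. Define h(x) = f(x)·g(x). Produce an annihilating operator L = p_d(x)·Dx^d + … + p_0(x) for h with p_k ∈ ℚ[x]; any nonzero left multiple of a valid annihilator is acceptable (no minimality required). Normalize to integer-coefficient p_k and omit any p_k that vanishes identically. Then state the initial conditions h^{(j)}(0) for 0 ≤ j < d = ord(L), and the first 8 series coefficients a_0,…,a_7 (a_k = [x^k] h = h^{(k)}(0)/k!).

L = (-3 + 4·x) + (1 - 3·x + 2·x^2)·Dx  (order 1).
h: a_k = 8, 24, 56, 120, 248, 504, 1016, 2040, …
ICs: h(0) = 8.

f: a_k = 4, 4, 4, 4, 4, 4, 4, 4, …
g: a_k = 2, 4, 8, 16, 32, 64, 128, 256, …
L₀ := L_f ⊗_s L_g (sym. prod.), ord ≤ 1.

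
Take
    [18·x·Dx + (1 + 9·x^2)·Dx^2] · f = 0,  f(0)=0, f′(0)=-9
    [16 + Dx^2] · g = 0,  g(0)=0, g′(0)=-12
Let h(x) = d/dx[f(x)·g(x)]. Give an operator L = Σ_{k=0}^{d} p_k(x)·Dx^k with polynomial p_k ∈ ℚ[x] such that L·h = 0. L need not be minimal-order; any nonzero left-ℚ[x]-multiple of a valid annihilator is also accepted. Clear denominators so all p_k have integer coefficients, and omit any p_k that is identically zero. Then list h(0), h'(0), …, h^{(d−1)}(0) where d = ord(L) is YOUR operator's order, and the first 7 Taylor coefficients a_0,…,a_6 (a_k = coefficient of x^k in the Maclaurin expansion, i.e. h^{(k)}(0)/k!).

L = (524992 + 14103936·x^2 + 183342528·x^4 + 608394240·x^6 + 1431032832·x^8 + 3627970560·x^10 + 8707129344·x^12) + (314208·x + 11036736·x^3 + 108591840·x^5 + 419904000·x^7 + 1209323520·x^9 + 2176782336·x^11)·Dx + (38012 + 1098792·x^2 + 14837580·x^4 + 64186992·x^6 + 209112192·x^8 + 589545216·x^10 + 1088391168·x^12)·Dx^2 + (19638·x + 689796·x^3 + 6786990·x^5 + 26244000·x^7 + 75582720·x^9 + 136048896·x^11)·Dx^3 + (325 + 13581·x^2 + 211167·x^4 + 1635147·x^6 + 7479540·x^8 + 22674816·x^10 + 34012224·x^12)·Dx^4  (order 4).
h: a_k = 0, 216, 0, -2448, 0, 17064, 0, …
ICs: h(0) = 0, h′(0) = 216, h′′(0) = 0, h′′′(0) = -14688.

f: a_k = 0, -9, 0, 27, 0, -729/5, 0, …
g: a_k = 0, -12, 0, 32, 0, -128/5, 0, …
L₀ := L_f ⊗_s L_g (sym. prod.), ord ≤ 4.
Derive L from L₀ (diff closure).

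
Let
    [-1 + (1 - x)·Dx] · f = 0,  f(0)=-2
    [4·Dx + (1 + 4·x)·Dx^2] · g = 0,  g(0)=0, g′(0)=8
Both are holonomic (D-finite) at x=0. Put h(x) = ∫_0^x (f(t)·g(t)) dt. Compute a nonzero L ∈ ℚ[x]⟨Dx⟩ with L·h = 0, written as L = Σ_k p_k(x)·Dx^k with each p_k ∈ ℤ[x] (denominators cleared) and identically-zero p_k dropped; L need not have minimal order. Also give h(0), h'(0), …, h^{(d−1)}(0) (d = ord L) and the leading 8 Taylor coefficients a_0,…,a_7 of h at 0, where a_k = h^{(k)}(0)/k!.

L = 4·Dx + (-2 + 12·x)·Dx^2 + (-1 - 3·x + 4·x^2)·Dx^3  (order 3).
h: a_k = 0, 0, -8, 16/3, -52/3, 112/3, -4744/45, 4496/15, …
ICs: h(0) = 0, h′(0) = 0, h′′(0) = -16.

f: a_k = -2, -2, -2, -2, -2, -2, -2, -2, …
g: a_k = 0, 8, -16, 128/3, -128, 2048/5, -4096/3, 32768/7, …
h₀=f·g: eliminate ⇒ L₀, order ≤ 1·2.
h=∫h₀ ⇒ L = L₀·Dx.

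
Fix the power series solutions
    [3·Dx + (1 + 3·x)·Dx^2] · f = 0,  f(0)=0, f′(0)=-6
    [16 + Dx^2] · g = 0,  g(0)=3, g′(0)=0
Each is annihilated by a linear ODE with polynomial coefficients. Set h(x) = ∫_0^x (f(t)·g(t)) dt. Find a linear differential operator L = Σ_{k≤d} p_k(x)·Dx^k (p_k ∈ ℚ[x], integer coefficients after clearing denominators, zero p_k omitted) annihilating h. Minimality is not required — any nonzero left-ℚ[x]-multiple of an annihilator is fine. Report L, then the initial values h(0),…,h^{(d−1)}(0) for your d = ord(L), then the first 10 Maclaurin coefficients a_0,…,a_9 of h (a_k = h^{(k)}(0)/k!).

f: a_k = 0, -6, 9, -18, 81/2, -486/5, 243, -4374/7, 6561/4, -4374, …
g: a_k = 3, 0, -24, 0, 32, 0, -256/15, 0, 512/105, 0, …
Product ⇒ symmetric product L₀, ord ≤ 4.
h=∫h₀ ⇒ L = L₀·Dx.
L = (2272 + 127488·x + 781056·x^2 + 1769472·x^3 + 1327104·x^4)·Dx + (4416 + 50112·x + 165888·x^2 + 165888·x^3)·Dx^2 + (1022 + 19392·x + 102816·x^2 + 221184·x^3 + 165888·x^4)·Dx^3 + (276 + 3132·x + 10368·x^2 + 10368·x^3)·Dx^4 + (55 + 714·x + 3375·x^2 + 6912·x^3 + 5184·x^4)·Dx^5  (order 5).
h: a_k = 0, 0, -9, 9, 45/2, -189/10, -43/5, 45/7, -269/140, 1541/60, …
ICs: h(0) = 0, h′(0) = 0, h′′(0) = -18, h′′′(0) = 54, h′′′′(0) = 540.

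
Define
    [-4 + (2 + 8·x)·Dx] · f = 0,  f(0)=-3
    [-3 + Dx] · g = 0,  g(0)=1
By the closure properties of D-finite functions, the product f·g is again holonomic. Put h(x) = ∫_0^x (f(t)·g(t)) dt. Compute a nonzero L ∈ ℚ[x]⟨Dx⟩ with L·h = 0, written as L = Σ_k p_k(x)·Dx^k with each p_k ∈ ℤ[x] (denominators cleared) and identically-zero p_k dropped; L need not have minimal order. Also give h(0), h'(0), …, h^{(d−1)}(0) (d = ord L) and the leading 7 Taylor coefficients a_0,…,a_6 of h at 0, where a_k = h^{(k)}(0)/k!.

L = (-5 - 12·x)·Dx + (1 + 4·x)·Dx^2  (order 2).
h: a_k = 0, -3, -15/2, -17/2, -69/8, -129/40, -631/80, …
ICs: h(0) = 0, h′(0) = -3.

f: a_k = -3, -6, 6, -12, 30, -84, 252, …
g: a_k = 1, 3, 9/2, 9/2, 27/8, 81/40, 81/80, …
Product ⇒ symmetric product L₀, ord ≤ 1.
Integrate: L := L₀·Dx.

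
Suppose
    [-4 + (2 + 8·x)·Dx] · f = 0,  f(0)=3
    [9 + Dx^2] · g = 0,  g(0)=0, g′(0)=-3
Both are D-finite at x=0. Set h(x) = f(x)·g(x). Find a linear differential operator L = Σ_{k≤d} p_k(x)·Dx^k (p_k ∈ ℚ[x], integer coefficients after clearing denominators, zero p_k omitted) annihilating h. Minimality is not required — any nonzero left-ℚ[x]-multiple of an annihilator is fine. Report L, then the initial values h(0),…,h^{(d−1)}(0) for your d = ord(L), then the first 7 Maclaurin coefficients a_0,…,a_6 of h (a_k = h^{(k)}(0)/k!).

L = (21 + 72·x + 144·x^2) + (-4 - 16·x)·Dx + (1 + 8·x + 16·x^2)·Dx^2  (order 2).
h: a_k = 0, -9, -18, 63/2, -9, 2277/40, -4203/20, …
ICs: h(0) = 0, h′(0) = -9.

f: a_k = 3, 6, -6, 12, -30, 84, -252, …
g: a_k = 0, -3, 0, 9/2, 0, -81/40, 0, …
Product ⇒ symmetric product L₀, ord ≤ 2.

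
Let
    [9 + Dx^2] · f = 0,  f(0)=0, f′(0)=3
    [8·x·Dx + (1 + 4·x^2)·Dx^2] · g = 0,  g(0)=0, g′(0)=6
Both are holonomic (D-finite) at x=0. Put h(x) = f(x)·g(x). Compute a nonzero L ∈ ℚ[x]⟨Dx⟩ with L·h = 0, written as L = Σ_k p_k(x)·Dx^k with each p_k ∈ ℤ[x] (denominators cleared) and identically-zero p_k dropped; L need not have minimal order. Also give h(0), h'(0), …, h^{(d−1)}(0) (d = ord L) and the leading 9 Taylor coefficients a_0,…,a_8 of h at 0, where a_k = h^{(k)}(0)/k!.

L = (2925 + 31536·x^2 + 95904·x^4 + 186624·x^6 + 186624·x^8) + (2448·x + 20160·x^3 + 62208·x^5 + 82944·x^7)·Dx + (442 + 5088·x^2 + 19008·x^4 + 41472·x^6 + 41472·x^8)·Dx^2 + (272·x + 2240·x^3 + 6912·x^5 + 9216·x^7)·Dx^3 + (13 + 176·x^2 + 928·x^4 + 2304·x^6 + 2304·x^8)·Dx^4  (order 4).
h: a_k = 0, 0, 18, 0, -51, 0, 423/4, 0, -10791/40, …
ICs: h(0) = 0, h′(0) = 0, h′′(0) = 36, h′′′(0) = 0.

f: a_k = 0, 3, 0, -9/2, 0, 81/40, 0, -243/560, 0, …
g: a_k = 0, 6, 0, -8, 0, 96/5, 0, -384/7, 0, …
f·g: L₀ = L_f ⊗_s L_g, ord ≤ 2·2.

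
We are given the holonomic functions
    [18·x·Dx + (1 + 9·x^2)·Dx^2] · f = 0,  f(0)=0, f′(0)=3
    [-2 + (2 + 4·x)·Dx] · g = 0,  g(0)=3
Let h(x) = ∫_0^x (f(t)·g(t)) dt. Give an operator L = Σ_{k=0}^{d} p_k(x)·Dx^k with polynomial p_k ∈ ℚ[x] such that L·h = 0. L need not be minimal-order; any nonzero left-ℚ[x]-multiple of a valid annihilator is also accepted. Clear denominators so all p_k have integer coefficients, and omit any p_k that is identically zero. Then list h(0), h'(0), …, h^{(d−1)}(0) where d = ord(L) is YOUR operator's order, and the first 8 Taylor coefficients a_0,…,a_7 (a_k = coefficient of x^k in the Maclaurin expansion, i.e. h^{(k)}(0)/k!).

L = (3 - 18·x - 9·x^2)·Dx + (-2 + 14·x + 54·x^2 + 36·x^3)·Dx^2 + (1 + 4·x + 13·x^2 + 36·x^3 + 36·x^4)·Dx^3  (order 3).
h: a_k = 0, 0, 9/2, 3, -63/8, -9/2, 2049/80, 801/40, …
ICs: h(0) = 0, h′(0) = 0, h′′(0) = 9.

f: a_k = 0, 3, 0, -9, 0, 243/5, 0, -2187/7, …
g: a_k = 3, 3, -3/2, 3/2, -15/8, 21/8, -63/16, 99/16, …
h₀=f·g: eliminate ⇒ L₀, order ≤ 2·1.
∫: right-multiply L₀ by Dx.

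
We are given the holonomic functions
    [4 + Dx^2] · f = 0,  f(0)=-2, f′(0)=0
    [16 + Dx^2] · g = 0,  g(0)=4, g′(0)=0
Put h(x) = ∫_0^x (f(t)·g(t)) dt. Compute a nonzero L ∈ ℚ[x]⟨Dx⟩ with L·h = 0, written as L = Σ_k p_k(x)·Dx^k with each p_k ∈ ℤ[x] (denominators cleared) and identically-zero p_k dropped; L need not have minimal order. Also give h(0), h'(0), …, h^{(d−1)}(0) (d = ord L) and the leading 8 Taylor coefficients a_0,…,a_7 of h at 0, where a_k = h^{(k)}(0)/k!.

f: a_k = -2, 0, 4, 0, -4/3, 0, 8/45, 0, …
g: a_k = 4, 0, -32, 0, 128/3, 0, -1024/45, 0, …
h₀=f·g: eliminate ⇒ L₀, order ≤ 2·2.
Integrate: L := L₀·Dx.
L = 144·Dx + 40·Dx^3 + Dx^5  (order 5).
h: a_k = 0, -8, 0, 80/3, 0, -656/15, 0, 2336/63, …
ICs: h(0) = 0, h′(0) = -8, h′′(0) = 0, h′′′(0) = 160, h′′′′(0) = 0.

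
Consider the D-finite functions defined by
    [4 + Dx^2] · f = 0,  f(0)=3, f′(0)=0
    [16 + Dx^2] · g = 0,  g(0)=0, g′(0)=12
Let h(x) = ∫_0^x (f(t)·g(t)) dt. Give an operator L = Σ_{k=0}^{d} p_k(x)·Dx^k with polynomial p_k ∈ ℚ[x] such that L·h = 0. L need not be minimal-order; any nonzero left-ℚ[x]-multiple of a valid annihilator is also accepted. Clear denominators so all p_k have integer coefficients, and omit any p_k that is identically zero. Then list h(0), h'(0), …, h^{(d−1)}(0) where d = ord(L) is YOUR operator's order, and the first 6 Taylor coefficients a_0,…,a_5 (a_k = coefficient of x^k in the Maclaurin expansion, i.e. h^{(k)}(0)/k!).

f: a_k = 3, 0, -6, 0, 2, 0, …
g: a_k = 0, 12, 0, -32, 0, 128/5, …
Sym-product of L_f,L_g gives L₀ (≤ ord 4).
Integrate: L := L₀·Dx.
L = 144·Dx + 40·Dx^3 + Dx^5  (order 5).
h: a_k = 0, 0, 18, 0, -42, 0, …
ICs: h(0) = 0, h′(0) = 0, h′′(0) = 36, h′′′(0) = 0, h′′′′(0) = -1008.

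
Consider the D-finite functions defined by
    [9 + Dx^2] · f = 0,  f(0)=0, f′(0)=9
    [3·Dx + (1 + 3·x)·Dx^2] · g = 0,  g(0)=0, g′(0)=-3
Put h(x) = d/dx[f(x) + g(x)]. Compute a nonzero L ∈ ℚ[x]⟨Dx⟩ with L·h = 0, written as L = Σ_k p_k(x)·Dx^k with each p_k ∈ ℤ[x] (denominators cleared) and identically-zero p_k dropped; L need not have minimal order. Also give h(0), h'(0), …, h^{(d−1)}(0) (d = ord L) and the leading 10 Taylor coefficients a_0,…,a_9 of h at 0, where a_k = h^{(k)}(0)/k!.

f: a_k = 0, 9, 0, -27/2, 0, 243/40, 0, -729/560, 0, 729/4480, …
g: a_k = 0, -3, 9/2, -9, 81/4, -243/5, 243/2, -2187/7, 6561/8, -2187, …
Sum ⇒ L₀ = lclm(L_f,L_g) in ℚ(x)⟨Dx⟩.
h₀' ⇒ L via d/dx closure of L₀.
L = (63 + 54·x + 81·x^2) + (9 + 45·x + 81·x^2 + 81·x^3)·Dx + (7 + 6·x + 9·x^2)·Dx^2 + (1 + 5·x + 9·x^2 + 9·x^3)·Dx^3  (order 3).
h: a_k = 6, 9, -135/2, 81, -1701/8, 729, -175689/80, 6561, -88173279/4480, 59049, …
ICs: h(0) = 6, h′(0) = 9, h′′(0) = -135.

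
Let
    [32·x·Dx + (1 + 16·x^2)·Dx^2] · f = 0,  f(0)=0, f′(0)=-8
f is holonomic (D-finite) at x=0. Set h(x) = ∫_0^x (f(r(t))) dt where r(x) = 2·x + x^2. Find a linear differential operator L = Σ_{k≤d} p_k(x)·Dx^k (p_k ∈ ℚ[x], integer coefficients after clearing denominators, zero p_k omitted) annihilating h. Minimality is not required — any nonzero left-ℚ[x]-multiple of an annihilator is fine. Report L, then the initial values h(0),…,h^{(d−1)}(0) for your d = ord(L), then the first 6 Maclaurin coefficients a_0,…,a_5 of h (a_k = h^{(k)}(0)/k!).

L = (-1 + 128·x + 256·x^2 + 192·x^3 + 48·x^4)·Dx^2 + (1 + x + 64·x^2 + 128·x^3 + 80·x^4 + 16·x^5)·Dx^3  (order 3).
h: a_k = 0, 0, -8, -8/3, 256/3, 512/5, …
ICs: h(0) = 0, h′(0) = 0, h′′(0) = -16.

f: a_k = 0, -8, 0, 128/3, 0, -2048/5, …
f∘r: x↦r, Dx↦Dx/r' in L_f ⇒ L₀.
∫: right-multiply L₀ by Dx.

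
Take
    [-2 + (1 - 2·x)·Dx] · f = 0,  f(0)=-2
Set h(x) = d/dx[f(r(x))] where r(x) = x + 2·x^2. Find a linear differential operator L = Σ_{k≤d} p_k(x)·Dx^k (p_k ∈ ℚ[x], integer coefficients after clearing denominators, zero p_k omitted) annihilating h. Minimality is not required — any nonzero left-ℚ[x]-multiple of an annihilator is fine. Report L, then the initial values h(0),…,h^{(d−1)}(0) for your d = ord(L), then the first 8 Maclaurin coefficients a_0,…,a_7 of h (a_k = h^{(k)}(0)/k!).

L = (8 + 24·x + 48·x^2) + (-1 - 2·x + 12·x^2 + 16·x^3)·Dx  (order 1).
h: a_k = -4, -32, -144, -640, -2560, -9984, -37632, -139264, …
ICs: h(0) = -4.

f: a_k = -2, -4, -8, -16, -32, -64, -128, -256, …
Substitute x→r, Dx→(1/r')Dx; clear ⇒ L₀.
h=h₀': d/dx-closure on L₀ ⇒ L.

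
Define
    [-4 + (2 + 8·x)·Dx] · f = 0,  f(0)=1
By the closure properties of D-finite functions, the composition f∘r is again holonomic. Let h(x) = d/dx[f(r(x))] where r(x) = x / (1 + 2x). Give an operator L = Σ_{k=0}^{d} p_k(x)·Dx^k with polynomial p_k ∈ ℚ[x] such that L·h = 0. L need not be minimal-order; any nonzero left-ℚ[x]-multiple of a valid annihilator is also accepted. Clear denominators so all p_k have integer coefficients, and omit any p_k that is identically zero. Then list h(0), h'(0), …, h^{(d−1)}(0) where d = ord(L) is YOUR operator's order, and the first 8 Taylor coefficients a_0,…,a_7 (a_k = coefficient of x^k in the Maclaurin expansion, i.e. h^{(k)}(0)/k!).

L = (-6 - 24·x) + (-1 - 8·x - 12·x^2)·Dx  (order 1).
h: a_k = 2, -12, 60, -296, 1500, -7848, 42168, -231120, …
ICs: h(0) = 2.

f: a_k = 1, 2, -2, 4, -10, 28, -84, 264, …
f∘r: x↦r, Dx↦Dx/r' in L_f ⇒ L₀.
h=h₀': d/dx-closure on L₀ ⇒ L.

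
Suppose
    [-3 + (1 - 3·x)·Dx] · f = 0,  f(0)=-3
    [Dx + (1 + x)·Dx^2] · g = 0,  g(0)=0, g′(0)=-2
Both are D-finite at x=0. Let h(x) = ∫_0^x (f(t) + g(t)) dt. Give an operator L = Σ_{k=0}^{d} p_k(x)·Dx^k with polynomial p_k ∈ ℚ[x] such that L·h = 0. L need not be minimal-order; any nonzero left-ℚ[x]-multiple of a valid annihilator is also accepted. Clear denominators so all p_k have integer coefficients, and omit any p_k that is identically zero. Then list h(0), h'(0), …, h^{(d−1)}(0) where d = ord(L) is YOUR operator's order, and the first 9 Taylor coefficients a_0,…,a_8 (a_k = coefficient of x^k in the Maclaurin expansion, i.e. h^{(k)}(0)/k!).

f: a_k = -3, -9, -27, -81, -243, -729, -2187, -6561, -19683, …
g: a_k = 0, -2, 1, -2/3, 1/2, -2/5, 1/3, -2/7, 1/4, …
h₀=f+g: left-lcm gives L₀, ord ≤ 3.
Integrate: L := L₀·Dx.
L = (66 + 18·x)·Dx^2 + (52 + 120·x + 36·x^2)·Dx^3 + (-7 + 11·x + 27·x^2 + 9·x^3)·Dx^4  (order 4).
h: a_k = 0, -3, -11/2, -26/3, -245/12, -97/2, -3647/30, -6560/21, -45929/56, …
ICs: h(0) = 0, h′(0) = -3, h′′(0) = -11, h′′′(0) = -52.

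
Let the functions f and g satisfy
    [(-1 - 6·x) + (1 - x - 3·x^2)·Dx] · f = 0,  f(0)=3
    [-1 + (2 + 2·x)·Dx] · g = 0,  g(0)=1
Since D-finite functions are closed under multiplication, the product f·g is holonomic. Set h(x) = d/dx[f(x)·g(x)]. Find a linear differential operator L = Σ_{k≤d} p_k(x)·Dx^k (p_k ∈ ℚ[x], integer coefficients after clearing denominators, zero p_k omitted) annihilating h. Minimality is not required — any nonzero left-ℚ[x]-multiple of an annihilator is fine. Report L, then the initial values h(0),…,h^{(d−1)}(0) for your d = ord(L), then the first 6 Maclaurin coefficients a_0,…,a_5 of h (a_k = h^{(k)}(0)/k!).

L = (35 + 162·x + 381·x^2 + 390·x^3 + 135·x^4) + (-6 - 26·x + 6·x^2 + 122·x^3 + 150·x^4 + 54·x^5)·Dx  (order 1).
h: a_k = 9/2, 105/4, 1287/16, 8457/32, 187635/256, 1059039/512, …
ICs: h(0) = 9/2.

f: a_k = 3, 3, 12, 21, 57, 120, …
g: a_k = 1, 1/2, -1/8, 1/16, -5/128, 7/256, …
f·g: L₀ = L_f ⊗_s L_g, ord ≤ 1·1.
h₀' ⇒ L via d/dx closure of L₀.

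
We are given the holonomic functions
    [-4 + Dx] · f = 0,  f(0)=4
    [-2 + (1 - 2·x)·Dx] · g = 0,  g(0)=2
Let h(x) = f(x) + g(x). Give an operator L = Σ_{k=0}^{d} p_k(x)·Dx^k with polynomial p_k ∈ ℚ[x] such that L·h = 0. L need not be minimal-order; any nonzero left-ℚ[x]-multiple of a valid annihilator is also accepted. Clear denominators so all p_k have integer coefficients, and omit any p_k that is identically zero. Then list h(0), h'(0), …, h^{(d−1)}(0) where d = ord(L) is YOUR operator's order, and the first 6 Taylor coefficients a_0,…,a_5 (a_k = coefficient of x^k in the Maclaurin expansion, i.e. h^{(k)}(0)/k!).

f: a_k = 4, 16, 32, 128/3, 128/3, 512/15, …
g: a_k = 2, 4, 8, 16, 32, 64, …
L₀ := lclm(L_f,L_g); ord L₀ ≤ 1+1.
L = 32·x + (4 - 32·x + 32·x^2)·Dx + (-1 + 6·x - 8·x^2)·Dx^2  (order 2).
h: a_k = 6, 20, 40, 176/3, 224/3, 1472/15, …
ICs: h(0) = 6, h′(0) = 20.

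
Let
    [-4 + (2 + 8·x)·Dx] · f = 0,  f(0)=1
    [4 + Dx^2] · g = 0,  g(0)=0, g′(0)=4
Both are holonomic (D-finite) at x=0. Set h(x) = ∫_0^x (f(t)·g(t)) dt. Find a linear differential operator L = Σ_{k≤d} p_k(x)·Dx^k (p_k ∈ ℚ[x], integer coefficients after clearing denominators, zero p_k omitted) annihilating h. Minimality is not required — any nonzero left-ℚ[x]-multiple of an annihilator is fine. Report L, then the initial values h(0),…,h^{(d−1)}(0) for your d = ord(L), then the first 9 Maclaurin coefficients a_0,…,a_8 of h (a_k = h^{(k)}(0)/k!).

f: a_k = 1, 2, -2, 4, -10, 28, -84, 264, -858, …
g: a_k = 0, 4, 0, -8/3, 0, 8/15, 0, -16/315, 0, …
L₀ := L_f ⊗_s L_g (sym. prod.), ord ≤ 2.
h=∫h₀ ⇒ L = L₀·Dx.
L = (16 + 32·x + 64·x^2)·Dx + (-4 - 16·x)·Dx^2 + (1 + 8·x + 16·x^2)·Dx^3  (order 3).
h: a_k = 0, 0, 2, 8/3, -8/3, 32/15, -256/45, 512/35, -12224/315, …
ICs: h(0) = 0, h′(0) = 0, h′′(0) = 4.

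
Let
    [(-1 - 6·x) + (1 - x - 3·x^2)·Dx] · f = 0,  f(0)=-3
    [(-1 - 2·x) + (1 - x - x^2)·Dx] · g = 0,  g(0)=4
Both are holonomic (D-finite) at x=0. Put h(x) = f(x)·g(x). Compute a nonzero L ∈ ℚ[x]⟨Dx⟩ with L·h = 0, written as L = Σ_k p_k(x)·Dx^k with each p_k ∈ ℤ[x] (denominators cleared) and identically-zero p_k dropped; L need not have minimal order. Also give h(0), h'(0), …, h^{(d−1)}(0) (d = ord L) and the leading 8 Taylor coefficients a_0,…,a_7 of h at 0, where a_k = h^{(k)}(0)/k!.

f: a_k = -3, -3, -12, -21, -57, -120, -291, -651, …
g: a_k = 4, 4, 8, 12, 20, 32, 52, 84, …
L₀ := L_f ⊗_s L_g (sym. prod.), ord ≤ 1.
L = (-2 - 6·x + 12·x^2 + 12·x^3) + (1 - 2·x - 3·x^2 + 4·x^3 + 3·x^4)·Dx  (order 1).
h: a_k = -12, -24, -84, -192, -504, -1176, -2844, -6624, …
ICs: h(0) = -12.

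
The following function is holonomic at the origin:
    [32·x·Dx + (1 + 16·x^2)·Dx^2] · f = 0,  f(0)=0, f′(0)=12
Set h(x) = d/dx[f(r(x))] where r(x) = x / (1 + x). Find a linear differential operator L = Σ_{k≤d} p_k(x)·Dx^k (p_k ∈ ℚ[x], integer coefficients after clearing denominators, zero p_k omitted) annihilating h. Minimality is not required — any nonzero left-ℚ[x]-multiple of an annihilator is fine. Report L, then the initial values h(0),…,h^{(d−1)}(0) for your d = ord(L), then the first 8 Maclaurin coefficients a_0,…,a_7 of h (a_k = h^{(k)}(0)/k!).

L = (2 + 34·x) + (1 + 2·x + 17·x^2)·Dx  (order 1).
h: a_k = 12, -24, -156, 720, 1212, -14664, 8724, 231840, …
ICs: h(0) = 12.

f: a_k = 0, 12, 0, -64, 0, 3072/5, 0, -49152/7, …
Substitute x→r, Dx→(1/r')Dx; clear ⇒ L₀.
Differentiate: ansatz ord ≤ ord L₀ ⇒ L.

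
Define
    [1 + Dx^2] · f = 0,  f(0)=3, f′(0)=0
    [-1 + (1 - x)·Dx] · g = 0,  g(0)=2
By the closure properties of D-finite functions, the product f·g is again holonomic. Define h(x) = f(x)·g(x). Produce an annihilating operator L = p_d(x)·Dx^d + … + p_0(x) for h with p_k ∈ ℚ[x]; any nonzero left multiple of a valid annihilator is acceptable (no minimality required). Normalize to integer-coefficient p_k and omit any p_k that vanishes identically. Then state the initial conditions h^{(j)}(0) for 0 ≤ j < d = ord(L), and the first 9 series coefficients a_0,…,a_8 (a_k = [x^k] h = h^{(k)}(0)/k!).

f: a_k = 3, 0, -3/2, 0, 1/8, 0, -1/240, 0, 1/13440, …
g: a_k = 2, 2, 2, 2, 2, 2, 2, 2, 2, …
L₀ := L_f ⊗_s L_g (sym. prod.), ord ≤ 2.
L = (-1 + x) + 2·Dx + (-1 + x)·Dx^2  (order 2).
h: a_k = 6, 6, 3, 3, 13/4, 13/4, 389/120, 389/120, 4357/1344, …
ICs: h(0) = 6, h′(0) = 6.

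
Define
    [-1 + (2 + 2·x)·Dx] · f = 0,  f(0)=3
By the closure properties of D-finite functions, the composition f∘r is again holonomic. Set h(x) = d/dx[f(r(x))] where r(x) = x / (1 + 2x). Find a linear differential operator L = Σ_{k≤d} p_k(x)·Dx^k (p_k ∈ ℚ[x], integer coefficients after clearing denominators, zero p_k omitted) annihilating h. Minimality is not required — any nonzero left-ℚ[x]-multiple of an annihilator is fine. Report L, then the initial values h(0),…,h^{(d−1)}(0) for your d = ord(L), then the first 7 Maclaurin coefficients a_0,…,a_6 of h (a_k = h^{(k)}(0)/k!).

f: a_k = 3, 3/2, -3/8, 3/16, -15/128, 21/256, -63/1024, …
Substitute x→r, Dx→(1/r')Dx; clear ⇒ L₀.
Derive L from L₀ (diff closure).
L = (-9 - 24·x) + (-2 - 10·x - 12·x^2)·Dx  (order 1).
h: a_k = 3/2, -27/4, 369/16, -2271/32, 53145/256, -302805/512, 3404205/2048, …
ICs: h(0) = 3/2.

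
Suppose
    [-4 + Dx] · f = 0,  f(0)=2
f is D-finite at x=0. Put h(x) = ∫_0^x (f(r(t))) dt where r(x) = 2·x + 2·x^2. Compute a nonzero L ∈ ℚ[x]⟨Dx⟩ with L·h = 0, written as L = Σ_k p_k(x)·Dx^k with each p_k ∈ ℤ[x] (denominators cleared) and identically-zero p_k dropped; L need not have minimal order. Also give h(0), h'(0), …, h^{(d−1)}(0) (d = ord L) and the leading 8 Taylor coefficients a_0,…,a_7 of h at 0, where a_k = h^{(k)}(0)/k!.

L = (-8 - 16·x)·Dx + Dx^2  (order 2).
h: a_k = 0, 2, 8, 80/3, 224/3, 2752/15, 18176/45, 255488/315, …
ICs: h(0) = 0, h′(0) = 2.

f: a_k = 2, 8, 16, 64/3, 64/3, 256/15, 512/45, 2048/315, …
f∘r: x↦r, Dx↦Dx/r' in L_f ⇒ L₀.
∫: right-multiply L₀ by Dx.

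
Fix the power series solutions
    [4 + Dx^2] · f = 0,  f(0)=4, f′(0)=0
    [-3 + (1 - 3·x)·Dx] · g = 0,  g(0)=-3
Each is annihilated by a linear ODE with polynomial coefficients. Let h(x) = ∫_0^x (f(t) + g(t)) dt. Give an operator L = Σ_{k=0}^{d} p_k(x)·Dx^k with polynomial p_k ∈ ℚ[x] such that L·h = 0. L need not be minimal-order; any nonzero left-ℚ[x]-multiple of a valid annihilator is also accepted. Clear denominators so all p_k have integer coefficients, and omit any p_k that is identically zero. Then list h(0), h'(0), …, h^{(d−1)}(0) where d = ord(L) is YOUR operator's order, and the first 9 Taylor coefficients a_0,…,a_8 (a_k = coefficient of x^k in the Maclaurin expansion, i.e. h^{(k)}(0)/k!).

L = (-348 + 144·x - 216·x^2)·Dx + (44 - 180·x + 216·x^2 - 216·x^3)·Dx^2 + (-87 + 36·x - 54·x^2)·Dx^3 + (11 - 45·x + 54·x^2 - 54·x^3)·Dx^4  (order 4).
h: a_k = 0, 1, -9/2, -35/3, -81/4, -721/15, -243/2, -98431/315, -6561/8, …
ICs: h(0) = 0, h′(0) = 1, h′′(0) = -9, h′′′(0) = -70.

f: a_k = 4, 0, -8, 0, 8/3, 0, -16/45, 0, 8/315, …
g: a_k = -3, -9, -27, -81, -243, -729, -2187, -6561, -19683, …
h₀=f+g: left-lcm gives L₀, ord ≤ 3.
∫: right-multiply L₀ by Dx.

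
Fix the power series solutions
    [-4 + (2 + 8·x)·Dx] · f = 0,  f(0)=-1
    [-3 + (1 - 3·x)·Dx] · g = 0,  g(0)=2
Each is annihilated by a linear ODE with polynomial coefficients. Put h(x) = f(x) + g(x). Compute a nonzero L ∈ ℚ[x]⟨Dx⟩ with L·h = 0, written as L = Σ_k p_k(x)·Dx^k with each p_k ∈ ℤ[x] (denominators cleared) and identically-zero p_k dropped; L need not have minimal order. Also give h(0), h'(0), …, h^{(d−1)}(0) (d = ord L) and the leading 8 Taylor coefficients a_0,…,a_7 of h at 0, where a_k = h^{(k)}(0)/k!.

f: a_k = -1, -2, 2, -4, 10, -28, 84, -264, …
g: a_k = 2, 6, 18, 54, 162, 486, 1458, 4374, …
Weyl lclm of L_f,L_g ⇒ L₀ (ord ≤ 2).
L = (48 + 108·x) + (-22 - 120·x - 324·x^2)·Dx + (1 + 19·x + 6·x^2 - 216·x^3)·Dx^2  (order 2).
h: a_k = 1, 4, 20, 50, 172, 458, 1542, 4110, …
ICs: h(0) = 1, h′(0) = 4.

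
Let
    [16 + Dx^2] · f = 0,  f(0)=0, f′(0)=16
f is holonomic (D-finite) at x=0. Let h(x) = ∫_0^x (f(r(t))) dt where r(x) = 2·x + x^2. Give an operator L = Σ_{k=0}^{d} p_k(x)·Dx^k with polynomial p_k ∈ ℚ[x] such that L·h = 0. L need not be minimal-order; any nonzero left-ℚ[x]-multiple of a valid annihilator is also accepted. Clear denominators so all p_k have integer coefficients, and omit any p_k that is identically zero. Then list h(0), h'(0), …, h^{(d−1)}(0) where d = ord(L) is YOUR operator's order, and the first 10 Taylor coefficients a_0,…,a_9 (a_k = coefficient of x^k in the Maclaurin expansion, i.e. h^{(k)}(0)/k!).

f: a_k = 0, 16, 0, -128/3, 0, 512/15, 0, -4096/315, 0, 8192/2835, …
h₀=f(r): pull back L_f along r ⇒ L₀.
h=∫₀ˣh₀: take L = L₀·Dx.
L = (64 + 192·x + 192·x^2 + 64·x^3)·Dx - Dx^2 + (1 + x)·Dx^3  (order 3).
h: a_k = 0, 0, 16, 16/3, -256/3, -512/5, 6272/45, 384, 41984/315, -200704/405, …
ICs: h(0) = 0, h′(0) = 0, h′′(0) = 32.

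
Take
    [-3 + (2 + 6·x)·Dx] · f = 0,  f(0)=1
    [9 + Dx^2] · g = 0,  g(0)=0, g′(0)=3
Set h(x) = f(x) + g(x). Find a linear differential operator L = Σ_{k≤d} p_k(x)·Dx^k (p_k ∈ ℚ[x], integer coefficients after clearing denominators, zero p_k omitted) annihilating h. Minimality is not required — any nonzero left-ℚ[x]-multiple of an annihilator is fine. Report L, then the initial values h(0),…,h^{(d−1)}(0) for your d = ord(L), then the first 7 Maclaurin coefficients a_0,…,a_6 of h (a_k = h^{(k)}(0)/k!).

L = (-63 - 216·x - 324·x^2) + (18 + 198·x + 648·x^2 + 648·x^3)·Dx + (-7 - 24·x - 36·x^2)·Dx^2 + (2 + 22·x + 72·x^2 + 72·x^3)·Dx^3  (order 3).
h: a_k = 1, 9/2, -9/8, -45/16, -405/128, 11097/1280, -15309/1024, …
ICs: h(0) = 1, h′(0) = 9/2, h′′(0) = -9/4.

f: a_k = 1, 3/2, -9/8, 27/16, -405/128, 1701/256, -15309/1024, …
g: a_k = 0, 3, 0, -9/2, 0, 81/40, 0, …
Sum ⇒ L₀ = lclm(L_f,L_g) in ℚ(x)⟨Dx⟩.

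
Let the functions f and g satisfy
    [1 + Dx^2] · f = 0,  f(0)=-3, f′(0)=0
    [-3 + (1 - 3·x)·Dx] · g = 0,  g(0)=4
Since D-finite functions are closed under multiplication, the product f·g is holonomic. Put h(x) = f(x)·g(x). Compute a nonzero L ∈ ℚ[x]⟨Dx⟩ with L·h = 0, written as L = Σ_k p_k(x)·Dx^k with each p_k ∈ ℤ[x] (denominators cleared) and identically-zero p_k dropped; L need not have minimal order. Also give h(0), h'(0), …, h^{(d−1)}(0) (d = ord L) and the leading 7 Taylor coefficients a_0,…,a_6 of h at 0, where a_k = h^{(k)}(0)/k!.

f: a_k = -3, 0, 3/2, 0, -1/8, 0, 1/240, …
g: a_k = 4, 12, 36, 108, 324, 972, 2916, …
h₀=f·g: eliminate ⇒ L₀, order ≤ 2·1.
L = (-1 + 3·x) + 6·Dx + (-1 + 3·x)·Dx^2  (order 2).
h: a_k = -12, -36, -102, -306, -1837/2, -5511/2, -495989/60, …
ICs: h(0) = -12, h′(0) = -36.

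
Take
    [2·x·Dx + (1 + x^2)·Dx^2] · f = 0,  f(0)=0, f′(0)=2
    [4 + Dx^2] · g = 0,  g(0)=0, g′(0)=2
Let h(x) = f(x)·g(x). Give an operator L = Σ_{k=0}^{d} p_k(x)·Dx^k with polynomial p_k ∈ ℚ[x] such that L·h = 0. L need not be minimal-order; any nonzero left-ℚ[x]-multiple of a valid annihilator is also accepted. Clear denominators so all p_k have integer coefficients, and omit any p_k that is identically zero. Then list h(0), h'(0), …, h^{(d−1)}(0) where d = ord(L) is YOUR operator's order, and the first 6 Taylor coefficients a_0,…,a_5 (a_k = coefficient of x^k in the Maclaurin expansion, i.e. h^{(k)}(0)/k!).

f: a_k = 0, 2, 0, -2/3, 0, 2/5, …
g: a_k = 0, 2, 0, -4/3, 0, 4/15, …
L₀ := L_f ⊗_s L_g (sym. prod.), ord ≤ 4.
L = (160 + 464·x^2 + 464·x^4 + 256·x^6 + 64·x^8) + (96·x + 224·x^3 + 192·x^5 + 64·x^7)·Dx + (60 + 188·x^2 + 216·x^4 + 128·x^6 + 32·x^8)·Dx^2 + (24·x + 56·x^3 + 48·x^5 + 16·x^7)·Dx^3 + (5 + 18·x^2 + 25·x^4 + 16·x^6 + 4·x^8)·Dx^4  (order 4).
h: a_k = 0, 0, 4, 0, -4, 0, …
ICs: h(0) = 0, h′(0) = 0, h′′(0) = 8, h′′′(0) = 0.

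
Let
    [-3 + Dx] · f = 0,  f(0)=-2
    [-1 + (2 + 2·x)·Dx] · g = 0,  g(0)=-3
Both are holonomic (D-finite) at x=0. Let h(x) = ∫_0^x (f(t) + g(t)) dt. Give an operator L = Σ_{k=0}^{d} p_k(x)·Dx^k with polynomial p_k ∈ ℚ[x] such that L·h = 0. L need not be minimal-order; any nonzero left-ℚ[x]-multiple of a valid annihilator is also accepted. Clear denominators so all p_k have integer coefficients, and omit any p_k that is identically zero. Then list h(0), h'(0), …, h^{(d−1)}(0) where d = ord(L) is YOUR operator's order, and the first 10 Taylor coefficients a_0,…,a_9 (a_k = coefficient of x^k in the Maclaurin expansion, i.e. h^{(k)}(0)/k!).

L = (21 + 18·x)·Dx + (-37 - 72·x - 36·x^2)·Dx^2 + (10 + 22·x + 12·x^2)·Dx^3  (order 3).
h: a_k = 0, -5, -15/4, -23/8, -147/64, -849/640, -1763/2560, -10053/35840, -65673/573440, -36467/1146880, …
ICs: h(0) = 0, h′(0) = -5, h′′(0) = -15/2.

f: a_k = -2, -6, -9, -9, -27/4, -81/20, -81/40, -243/280, -729/2240, -243/2240, …
g: a_k = -3, -3/2, 3/8, -3/16, 15/128, -21/256, 63/1024, -99/2048, 1287/32768, -2145/65536, …
L₀ := lclm(L_f,L_g); ord L₀ ≤ 1+1.
∫: right-multiply L₀ by Dx.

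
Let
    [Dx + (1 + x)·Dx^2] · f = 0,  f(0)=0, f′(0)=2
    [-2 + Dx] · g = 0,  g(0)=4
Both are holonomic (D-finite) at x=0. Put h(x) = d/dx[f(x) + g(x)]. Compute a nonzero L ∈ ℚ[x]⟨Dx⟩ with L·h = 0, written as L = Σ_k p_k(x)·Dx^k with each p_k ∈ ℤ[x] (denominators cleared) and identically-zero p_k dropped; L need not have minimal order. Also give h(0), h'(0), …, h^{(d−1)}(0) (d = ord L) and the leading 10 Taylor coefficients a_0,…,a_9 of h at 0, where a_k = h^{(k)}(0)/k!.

L = (-8 - 4·x) + (-2 - 8·x - 4·x^2)·Dx + (3 + 5·x + 2·x^2)·Dx^2  (order 2).
h: a_k = 10, 14, 18, 26/3, 22/3, 2/15, 122/45, -566/315, 646/315, -5638/2835, …
ICs: h(0) = 10, h′(0) = 14.

f: a_k = 0, 2, -1, 2/3, -1/2, 2/5, -1/3, 2/7, -1/4, 2/9, …
g: a_k = 4, 8, 8, 16/3, 8/3, 16/15, 16/45, 32/315, 8/315, 16/2835, …
Weyl lclm of L_f,L_g ⇒ L₀ (ord ≤ 3).
Differentiate: ansatz ord ≤ ord L₀ ⇒ L.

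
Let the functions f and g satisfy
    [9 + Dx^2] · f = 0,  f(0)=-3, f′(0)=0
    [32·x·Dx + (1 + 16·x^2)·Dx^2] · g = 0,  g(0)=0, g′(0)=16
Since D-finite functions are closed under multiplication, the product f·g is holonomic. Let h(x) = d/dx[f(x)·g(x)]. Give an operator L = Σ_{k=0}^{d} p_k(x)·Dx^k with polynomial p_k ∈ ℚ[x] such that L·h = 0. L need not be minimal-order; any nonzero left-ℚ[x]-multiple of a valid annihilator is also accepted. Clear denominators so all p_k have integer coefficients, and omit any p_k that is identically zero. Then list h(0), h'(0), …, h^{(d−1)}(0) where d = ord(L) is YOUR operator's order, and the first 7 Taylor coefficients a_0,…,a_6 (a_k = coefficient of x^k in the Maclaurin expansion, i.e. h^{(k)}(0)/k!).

f: a_k = -3, 0, 27/2, 0, -81/8, 0, 243/80, …
g: a_k = 0, 16, 0, -256/3, 0, 4096/5, 0, …
L₀ := L_f ⊗_s L_g (sym. prod.), ord ≤ 4.
h₀' ⇒ L via d/dx closure of L₀.
L = (2922993 + 113986656·x^2 + 3239661312·x^4 + 5952061440·x^6 + 4156489728·x^8 - 7644119040·x^10 + 110075314176·x^12) + (1760832·x + 128480256·x^3 + 1888911360·x^5 + 5308416000·x^7 + 15288238080·x^9 + 48922361856·x^11)·Dx + (341202 + 13887168·x^2 + 389230080·x^4 + 940474368·x^6 + 1603141632·x^8 + 3737124864·x^10 + 24461180928·x^12)·Dx^2 + (195648·x + 14275584·x^3 + 209879040·x^5 + 589824000·x^7 + 1698693120·x^9 + 5435817984·x^11)·Dx^3 + (1825 + 135776·x^2 + 3251968·x^4 + 31014912·x^6 + 126812160·x^8 + 509607936·x^10 + 1358954496·x^12)·Dx^4  (order 4).
h: a_k = -48, 0, 1416, 0, -18858, 0, 1402053/5, …
ICs: h(0) = -48, h′(0) = 0, h′′(0) = 2832, h′′′(0) = 0.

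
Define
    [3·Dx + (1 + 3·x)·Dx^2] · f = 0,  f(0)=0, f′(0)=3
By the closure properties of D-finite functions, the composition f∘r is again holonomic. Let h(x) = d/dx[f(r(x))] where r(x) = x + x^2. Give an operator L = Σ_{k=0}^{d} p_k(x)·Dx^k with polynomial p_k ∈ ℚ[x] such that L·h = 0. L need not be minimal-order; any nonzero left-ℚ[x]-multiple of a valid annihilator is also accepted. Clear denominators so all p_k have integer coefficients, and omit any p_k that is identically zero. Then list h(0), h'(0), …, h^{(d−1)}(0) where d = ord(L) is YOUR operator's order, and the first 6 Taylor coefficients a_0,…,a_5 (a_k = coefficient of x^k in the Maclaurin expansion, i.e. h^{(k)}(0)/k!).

L = (1 + 6·x + 6·x^2) + (1 + 5·x + 9·x^2 + 6·x^3)·Dx  (order 1).
h: a_k = 3, -3, 0, 9, -27, 54, …
ICs: h(0) = 3.

f: a_k = 0, 3, -9/2, 9, -81/4, 243/5, …
Change of var in L_f (x↦r) gives L₀.
Derive L from L₀ (diff closure).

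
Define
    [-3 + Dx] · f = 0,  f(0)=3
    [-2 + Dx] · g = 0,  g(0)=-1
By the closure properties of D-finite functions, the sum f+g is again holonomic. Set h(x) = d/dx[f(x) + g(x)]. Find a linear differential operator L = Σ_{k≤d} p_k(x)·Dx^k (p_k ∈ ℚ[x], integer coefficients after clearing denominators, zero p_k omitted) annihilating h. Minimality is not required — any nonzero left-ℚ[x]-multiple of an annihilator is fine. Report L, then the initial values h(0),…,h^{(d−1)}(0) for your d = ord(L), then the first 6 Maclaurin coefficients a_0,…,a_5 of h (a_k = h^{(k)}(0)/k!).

L = 6 - 5·Dx + Dx^2  (order 2).
h: a_k = 7, 23, 73/2, 227/6, 697/24, 2123/120, …
ICs: h(0) = 7, h′(0) = 23.

f: a_k = 3, 9, 27/2, 27/2, 81/8, 243/40, …
g: a_k = -1, -2, -2, -4/3, -2/3, -4/15, …
Sum ⇒ L₀ = lclm(L_f,L_g) in ℚ(x)⟨Dx⟩.
h=h₀': d/dx-closure on L₀ ⇒ L.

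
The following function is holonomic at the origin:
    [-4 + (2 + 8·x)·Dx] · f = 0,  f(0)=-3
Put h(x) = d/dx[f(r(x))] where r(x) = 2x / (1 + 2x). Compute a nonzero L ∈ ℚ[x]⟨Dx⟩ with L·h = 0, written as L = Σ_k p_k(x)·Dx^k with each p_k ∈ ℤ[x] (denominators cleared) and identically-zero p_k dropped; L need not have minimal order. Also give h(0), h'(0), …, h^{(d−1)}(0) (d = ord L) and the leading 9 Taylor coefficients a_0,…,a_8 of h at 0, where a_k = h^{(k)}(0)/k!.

f: a_k = -3, -6, 6, -12, 30, -84, 252, -792, 2574, …
L₀ from L_f via x↦r, Dx↦r'^{-1}Dx.
Differentiate: ansatz ord ≤ ord L₀ ⇒ L.
L = (-8 - 40·x) + (-1 - 12·x - 20·x^2)·Dx  (order 1).
h: a_k = -12, 96, -720, 5760, -48960, 433152, -3929856, 36249600, -338273280, …
ICs: h(0) = -12.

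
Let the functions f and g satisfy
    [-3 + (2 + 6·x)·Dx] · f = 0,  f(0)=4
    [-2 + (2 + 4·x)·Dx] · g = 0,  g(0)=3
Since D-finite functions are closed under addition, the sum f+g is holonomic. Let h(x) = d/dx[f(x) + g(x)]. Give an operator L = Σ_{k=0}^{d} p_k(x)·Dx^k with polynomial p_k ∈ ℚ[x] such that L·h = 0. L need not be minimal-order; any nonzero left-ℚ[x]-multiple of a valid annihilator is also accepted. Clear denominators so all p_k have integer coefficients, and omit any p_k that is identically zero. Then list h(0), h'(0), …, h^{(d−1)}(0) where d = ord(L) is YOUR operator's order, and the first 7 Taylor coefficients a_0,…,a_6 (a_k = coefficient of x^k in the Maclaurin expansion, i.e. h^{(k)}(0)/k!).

L = -9 + (-15 - 36·x)·Dx + (-2 - 10·x - 12·x^2)·Dx^2  (order 2).
h: a_k = 9, -12, 99/4, -465/8, 9345/64, -48951/128, 527373/512, …
ICs: h(0) = 9, h′(0) = -12.

f: a_k = 4, 6, -9/2, 27/4, -405/32, 1701/64, -15309/256, …
g: a_k = 3, 3, -3/2, 3/2, -15/8, 21/8, -63/16, …
Sum ⇒ L₀ = lclm(L_f,L_g) in ℚ(x)⟨Dx⟩.
Differentiate: ansatz ord ≤ ord L₀ ⇒ L.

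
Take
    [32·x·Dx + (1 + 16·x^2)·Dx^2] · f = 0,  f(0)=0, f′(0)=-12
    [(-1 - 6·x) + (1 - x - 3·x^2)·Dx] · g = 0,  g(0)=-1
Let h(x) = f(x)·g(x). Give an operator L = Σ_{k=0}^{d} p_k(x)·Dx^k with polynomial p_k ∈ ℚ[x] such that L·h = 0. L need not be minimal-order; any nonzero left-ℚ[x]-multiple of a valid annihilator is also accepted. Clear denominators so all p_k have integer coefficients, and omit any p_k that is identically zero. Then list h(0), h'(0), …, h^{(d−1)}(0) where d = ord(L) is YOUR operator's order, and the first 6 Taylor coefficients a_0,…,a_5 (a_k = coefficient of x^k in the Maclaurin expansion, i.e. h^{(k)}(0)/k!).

L = (6 + 32·x + 288·x^2) + (2 - 20·x + 64·x^2 + 288·x^3)·Dx + (-1 + x - 13·x^2 + 16·x^3 + 48·x^4)·Dx^2  (order 2).
h: a_k = 0, 12, 12, -16, 20, 2932/5, …
ICs: h(0) = 0, h′(0) = 12.

f: a_k = 0, -12, 0, 64, 0, -3072/5, …
g: a_k = -1, -1, -4, -7, -19, -40, …
L₀ := L_f ⊗_s L_g (sym. prod.), ord ≤ 2.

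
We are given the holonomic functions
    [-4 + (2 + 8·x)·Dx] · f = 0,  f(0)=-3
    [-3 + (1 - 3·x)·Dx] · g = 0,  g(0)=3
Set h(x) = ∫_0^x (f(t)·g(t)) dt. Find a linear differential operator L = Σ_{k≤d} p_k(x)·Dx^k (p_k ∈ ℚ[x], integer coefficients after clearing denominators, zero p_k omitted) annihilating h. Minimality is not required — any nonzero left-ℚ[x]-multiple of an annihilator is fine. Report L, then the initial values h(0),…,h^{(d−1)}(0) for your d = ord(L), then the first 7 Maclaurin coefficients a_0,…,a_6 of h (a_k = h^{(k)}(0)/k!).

f: a_k = -3, -6, 6, -12, 30, -84, 252, …
g: a_k = 3, 9, 27, 81, 243, 729, 2187, …
h₀=f·g: eliminate ⇒ L₀, order ≤ 1·1.
Integrate: L := L₀·Dx.
L = (5 + 6·x)·Dx + (-1 - x + 12·x^2)·Dx^2  (order 2).
h: a_k = 0, -9, -45/2, -39, -387/4, -1071/5, -1155/2, …
ICs: h(0) = 0, h′(0) = -9.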